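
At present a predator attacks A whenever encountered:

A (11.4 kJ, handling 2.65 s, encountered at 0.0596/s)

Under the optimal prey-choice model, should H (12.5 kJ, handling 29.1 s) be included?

No

On A alone, R = ΣλE/(1+Σλh) = 0.6794/1.158 = 0.5868 kJ/s.
Profitability of H: 12.5/29.1 = 0.4296 kJ/s.
Since 0.4296 < R, time spent handling H is better spent searching.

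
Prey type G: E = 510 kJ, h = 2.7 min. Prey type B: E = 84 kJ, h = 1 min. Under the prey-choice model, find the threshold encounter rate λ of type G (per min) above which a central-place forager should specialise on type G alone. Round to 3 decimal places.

0.297 per min

Drop type B once their profitability E₂/h₂ falls below the rate achievable on type G alone: E₂/h₂ = λE₁/(1 + λh₁).
Solve for λ: λE₁h₂ = E₂(1 + λh₁) → λ(E₁h₂ − E₂h₁) = E₂ → λ = E₂/(E₁h₂ − E₂h₁).
λ = 84/(510×1 − 84×2.7) = 84/283.2 = 0.2966 per min.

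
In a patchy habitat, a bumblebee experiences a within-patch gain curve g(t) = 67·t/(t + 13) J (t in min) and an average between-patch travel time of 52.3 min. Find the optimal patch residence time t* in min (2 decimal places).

26.07 min

Optimal t* satisfies g'(t*) = g(t*)/(T + t*).
g'(t) = 67·13/(t + 13)². Setting 67·13/(t+13)² = 67t/[(t+13)(52.3+t)] gives 13(52.3+t) = t(t+13), so t² = 13×52.3 = 679.9.
t* = √679.9 = 26.07 min.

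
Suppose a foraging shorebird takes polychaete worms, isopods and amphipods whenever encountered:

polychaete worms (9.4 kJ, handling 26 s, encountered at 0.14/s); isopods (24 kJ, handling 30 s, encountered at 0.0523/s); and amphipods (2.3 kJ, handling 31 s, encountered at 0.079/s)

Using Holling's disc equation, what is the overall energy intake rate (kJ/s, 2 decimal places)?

0.32 kJ/s

Energy encountered per unit search time: 0.14×9.4 + 0.0523×24 + 0.079×2.3 = 2.753 kJ/s.
Handling time per unit search time: 0.14×26 + 0.0523×30 + 0.079×31 = 7.658.
Rate = 2.753/(1 + 7.658) = 0.318 kJ/s.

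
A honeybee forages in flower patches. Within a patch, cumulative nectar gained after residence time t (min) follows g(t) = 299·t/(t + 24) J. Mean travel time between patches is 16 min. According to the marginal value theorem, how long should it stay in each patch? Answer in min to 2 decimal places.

19.60 min

By the marginal value theorem, leave when the instantaneous gain rate g'(t) equals the habitat-wide average g(t)/(T + t).
g'(t) = 299·24/(t + 24)². Setting 299·24/(t+24)² = 299t/[(t+24)(16+t)] gives 24(16+t) = t(t+24), so t² = 24×16 = 384.
t* = √384 = 19.6 min.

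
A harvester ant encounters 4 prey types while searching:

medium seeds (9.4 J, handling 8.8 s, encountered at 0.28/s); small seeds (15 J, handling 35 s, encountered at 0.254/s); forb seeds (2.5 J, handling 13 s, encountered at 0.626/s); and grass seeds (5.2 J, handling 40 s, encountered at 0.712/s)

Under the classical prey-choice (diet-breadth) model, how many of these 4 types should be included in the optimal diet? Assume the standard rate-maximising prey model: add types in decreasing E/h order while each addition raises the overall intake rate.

1

E/h in descending order: medium seeds 1.07, small seeds 0.429, forb seeds 0.192, grass seeds 0.13 J/s. The optimal diet is the largest prefix of this list for which every included type satisfies E_i/h_i > R on the types above it.
Rate on top 1: 0.7598. small seeds: 0.429 < 0.7598 → exclude; stop.
Optimal diet: medium seeds — 1 of 4 types.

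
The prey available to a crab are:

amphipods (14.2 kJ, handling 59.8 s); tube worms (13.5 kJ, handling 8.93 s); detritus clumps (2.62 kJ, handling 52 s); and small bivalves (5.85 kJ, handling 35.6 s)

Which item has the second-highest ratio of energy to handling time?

In descending order of E/h:
tube worms: 13.5/8.93 = 1.51 kJ/s
amphipods: 14.2/59.8 = 0.237 kJ/s
small bivalves: 5.85/35.6 = 0.164 kJ/s
detritus clumps: 2.62/52 = 0.0504 kJ/s

amphipods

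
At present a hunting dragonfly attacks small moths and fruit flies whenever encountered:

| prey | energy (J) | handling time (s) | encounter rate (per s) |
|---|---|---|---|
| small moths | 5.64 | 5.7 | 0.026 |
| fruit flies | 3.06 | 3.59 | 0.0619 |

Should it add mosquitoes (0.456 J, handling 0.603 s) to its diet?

Yes

Current rate: (0.026×5.64 + 0.0619×3.06)/(1 + 0.026×5.7 + 0.0619×3.59) = 0.2452 J/s.
Profitability of mosquitoes: 0.456/0.603 = 0.7562 J/s.
Since 0.7562 > R, including mosquitoes increases the long-run rate.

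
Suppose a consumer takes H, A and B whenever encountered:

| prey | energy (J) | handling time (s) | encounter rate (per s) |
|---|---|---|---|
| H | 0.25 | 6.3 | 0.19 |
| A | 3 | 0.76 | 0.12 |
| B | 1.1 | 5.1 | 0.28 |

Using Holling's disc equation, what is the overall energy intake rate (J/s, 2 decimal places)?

R = Σλ_iE_i / (1 + Σλ_ih_i)
Numerator: 0.19×0.25 + 0.12×3 + 0.28×1.1 = 0.7155
Denominator: 1 + 0.19×6.3 + 0.12×0.76 + 0.28×5.1 = 3.716
R = 0.7155/3.716 = 0.1925 J/s

0.19 J/s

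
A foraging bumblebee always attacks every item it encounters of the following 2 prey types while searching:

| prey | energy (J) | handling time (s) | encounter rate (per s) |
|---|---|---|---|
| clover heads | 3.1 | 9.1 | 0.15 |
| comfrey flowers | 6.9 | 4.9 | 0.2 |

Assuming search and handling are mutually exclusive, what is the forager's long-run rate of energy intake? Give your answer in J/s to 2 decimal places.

R = (0.15×3.1 + 0.2×6.9) / (1 + 0.15×9.1 + 0.2×4.9) = 1.845/3.345 = 0.5516 J/s.

0.55 J/s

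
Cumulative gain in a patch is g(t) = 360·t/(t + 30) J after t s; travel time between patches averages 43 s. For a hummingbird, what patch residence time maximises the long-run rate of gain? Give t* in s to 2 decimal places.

35.92 s

By the marginal value theorem, leave when the instantaneous gain rate g'(t) equals the habitat-wide average g(t)/(T + t).
g'(t) = 360·30/(t + 30)². Setting 360·30/(t+30)² = 360t/[(t+30)(43+t)] gives 30(43+t) = t(t+30), so t² = 30×43 = 1290.
t* = √1290 = 35.92 s.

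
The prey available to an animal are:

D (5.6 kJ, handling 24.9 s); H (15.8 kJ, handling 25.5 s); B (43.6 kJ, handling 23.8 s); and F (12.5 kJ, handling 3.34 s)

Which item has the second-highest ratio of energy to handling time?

In descending order of E/h:
F: 12.5/3.34 = 3.74 kJ/s
B: 43.6/23.8 = 1.83 kJ/s
H: 15.8/25.5 = 0.62 kJ/s
D: 5.6/24.9 = 0.225 kJ/s

B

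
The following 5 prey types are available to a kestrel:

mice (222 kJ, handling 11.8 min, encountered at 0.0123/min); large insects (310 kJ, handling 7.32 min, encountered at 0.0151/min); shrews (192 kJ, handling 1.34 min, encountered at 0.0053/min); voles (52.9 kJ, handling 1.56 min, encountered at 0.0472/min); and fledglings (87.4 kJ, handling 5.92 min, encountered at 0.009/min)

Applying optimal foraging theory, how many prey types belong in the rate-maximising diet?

5

Rank by E/h (kJ/min): shrews 143, large insects 42.3, voles 33.9, mice 18.8, fledglings 14.8. Include each in turn until the next type's E/h falls below the running intake rate.
Rate on top 1: 1.01. large insects: 42.3 > 1.01 → include.
Rate on top 2: 5.099. voles: 33.9 > 5.099 → include.
Rate on top 3: 6.88. mice: 18.8 > 6.88 → include.
Rate on top 4: 8.176. fledglings: 14.8 > 8.176 → include.
Optimal diet: shrews, large insects, voles, mice, fledglings — 5 of 5 types.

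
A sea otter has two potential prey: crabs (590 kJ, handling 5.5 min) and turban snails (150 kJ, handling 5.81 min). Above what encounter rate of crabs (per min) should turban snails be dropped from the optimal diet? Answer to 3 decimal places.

0.058 per min

The zero-one rule: include turban snails iff E₂/h₂ > λE₁/(1+λh₁). Equality gives the switch point.
λE₁h₂ = E₂ + λE₂h₁ ⇒ λ = E₂/(E₁h₂ − E₂h₁) = 150/(3428 − 825) = 0.05763 per min.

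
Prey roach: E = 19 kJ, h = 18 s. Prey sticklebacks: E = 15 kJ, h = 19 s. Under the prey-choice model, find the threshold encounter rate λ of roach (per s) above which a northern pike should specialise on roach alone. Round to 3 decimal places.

The zero-one rule: include sticklebacks iff E₂/h₂ > λE₁/(1+λh₁). Equality gives the switch point.
λE₁h₂ = E₂ + λE₂h₁ ⇒ λ = E₂/(E₁h₂ − E₂h₁) = 15/(361 − 270) = 0.1648 per s.

0.165 per s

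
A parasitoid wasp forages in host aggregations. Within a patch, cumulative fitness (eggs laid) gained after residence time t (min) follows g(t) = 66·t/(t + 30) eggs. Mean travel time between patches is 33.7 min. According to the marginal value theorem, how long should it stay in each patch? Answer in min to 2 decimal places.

By the marginal value theorem, leave when the instantaneous gain rate g'(t) equals the habitat-wide average g(t)/(T + t).
g'(t) = 66·30/(t + 30)². Setting 66·30/(t+30)² = 66t/[(t+30)(33.7+t)] gives 30(33.7+t) = t(t+30), so t² = 30×33.7 = 1011.
t* = √1011 = 31.8 min.

31.80 min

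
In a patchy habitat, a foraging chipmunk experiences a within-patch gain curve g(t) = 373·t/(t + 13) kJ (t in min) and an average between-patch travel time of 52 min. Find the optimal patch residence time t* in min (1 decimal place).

Optimal t* satisfies g'(t*) = g(t*)/(T + t*).
g'(t) = 373·13/(t + 13)². Setting 373·13/(t+13)² = 373t/[(t+13)(52+t)] gives 13(52+t) = t(t+13), so t² = 13×52 = 676.
t* = √676 = 26 min.

26.0 min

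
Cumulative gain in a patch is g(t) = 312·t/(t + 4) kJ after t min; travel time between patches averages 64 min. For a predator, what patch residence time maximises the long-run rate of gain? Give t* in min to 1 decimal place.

Maximise g(t)/(T+t): set derivative to zero → g'(t)(T+t) = g(t).
g'(t) = 312·4/(t + 4)². Setting 312·4/(t+4)² = 312t/[(t+4)(64+t)] gives 4(64+t) = t(t+4), so t² = 4×64 = 256.
t* = √256 = 16 min.

16.0 min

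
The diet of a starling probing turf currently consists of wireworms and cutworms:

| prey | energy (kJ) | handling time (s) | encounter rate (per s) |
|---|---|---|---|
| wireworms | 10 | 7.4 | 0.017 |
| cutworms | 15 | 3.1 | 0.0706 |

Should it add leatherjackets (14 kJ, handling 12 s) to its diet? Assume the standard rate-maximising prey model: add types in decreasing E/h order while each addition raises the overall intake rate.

Yes

Intake rate on the current diet: R = (0.017×10 + 0.0706×15) / (1 + 0.017×7.4 + 0.0706×3.1) = 1.229/1.345 = 0.914 kJ/s.
leatherjackets: E/h = 14/12 = 1.167 kJ/s.
Since 1.167 > R, including leatherjackets increases the long-run rate.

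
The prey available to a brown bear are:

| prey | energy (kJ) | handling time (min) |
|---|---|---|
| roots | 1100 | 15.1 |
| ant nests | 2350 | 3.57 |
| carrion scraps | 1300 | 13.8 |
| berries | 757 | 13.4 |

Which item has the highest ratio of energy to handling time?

Profitability E/h (kJ/min): roots = 1100/15.1 = 72.8, ant nests = 2350/3.57 = 658, carrion scraps = 1300/13.8 = 94.2, berries = 757/13.4 = 56.5.
Ranked: ant nests > carrion scraps > roots > berries.

ant nests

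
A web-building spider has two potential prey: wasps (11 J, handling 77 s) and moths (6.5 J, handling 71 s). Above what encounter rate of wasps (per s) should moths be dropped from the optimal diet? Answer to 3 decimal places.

The zero-one rule: include moths iff E₂/h₂ > λE₁/(1+λh₁). Equality gives the switch point.
λE₁h₂ = E₂ + λE₂h₁ ⇒ λ = E₂/(E₁h₂ − E₂h₁) = 6.5/(781 − 500.5) = 0.02317 per s.

0.023 per s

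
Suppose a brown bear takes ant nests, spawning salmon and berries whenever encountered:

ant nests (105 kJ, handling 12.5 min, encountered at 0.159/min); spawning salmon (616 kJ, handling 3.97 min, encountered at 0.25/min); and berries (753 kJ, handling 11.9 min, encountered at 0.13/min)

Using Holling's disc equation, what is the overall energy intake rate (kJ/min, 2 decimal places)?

Energy encountered per unit search time: 0.159×105 + 0.25×616 + 0.13×753 = 268.6 kJ/min.
Handling time per unit search time: 0.159×12.5 + 0.25×3.97 + 0.13×11.9 = 4.527.
Rate = 268.6/(1 + 4.527) = 48.6 kJ/min.

48.60 kJ/min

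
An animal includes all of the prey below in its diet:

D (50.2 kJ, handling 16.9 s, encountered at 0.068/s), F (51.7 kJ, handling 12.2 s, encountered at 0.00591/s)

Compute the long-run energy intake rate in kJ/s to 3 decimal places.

1.674 kJ/s

R = (0.068×50.2 + 0.00591×51.7) / (1 + 0.068×16.9 + 0.00591×12.2) = 3.719/2.221 = 1.674 kJ/s.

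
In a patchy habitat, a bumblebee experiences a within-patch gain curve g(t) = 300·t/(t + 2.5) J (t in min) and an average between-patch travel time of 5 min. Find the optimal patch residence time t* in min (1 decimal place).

3.5 min

By the marginal value theorem, leave when the instantaneous gain rate g'(t) equals the habitat-wide average g(t)/(T + t).
g'(t) = 300·2.5/(t + 2.5)². Setting 300·2.5/(t+2.5)² = 300t/[(t+2.5)(5+t)] gives 2.5(5+t) = t(t+2.5), so t² = 2.5×5 = 12.5.
t* = √12.5 = 3.536 min.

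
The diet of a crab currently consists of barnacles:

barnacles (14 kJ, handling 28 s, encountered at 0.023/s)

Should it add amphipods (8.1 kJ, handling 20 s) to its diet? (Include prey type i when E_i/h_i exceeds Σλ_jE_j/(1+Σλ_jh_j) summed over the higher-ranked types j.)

Yes

Current rate: (0.023×14)/(1 + 0.023×28) = 0.1959 kJ/s.
amphipods: E/h = 8.1/20 = 0.405 kJ/s.
0.405 > 0.1959, so adding amphipods raises the average — include it.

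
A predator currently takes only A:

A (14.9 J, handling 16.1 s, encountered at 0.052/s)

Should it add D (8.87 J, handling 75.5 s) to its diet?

No

Intake rate on the current diet: R = (0.052×14.9) / (1 + 0.052×16.1) = 0.7748/1.837 = 0.4217 J/s.
Profitability of D: 8.87/75.5 = 0.1175 J/s.
Since 0.1175 < R, time spent handling D is better spent searching.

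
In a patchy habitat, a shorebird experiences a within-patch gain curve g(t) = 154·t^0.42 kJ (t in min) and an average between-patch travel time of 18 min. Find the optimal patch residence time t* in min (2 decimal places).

13.03 min

Maximise g(t)/(T+t): set derivative to zero → g'(t)(T+t) = g(t).
g'(t) = 0.42·154·t^-0.58. Setting 0.42·154·t^-0.58 = 154·t^0.42/(18+t) gives 0.42(18+t) = t, so 0.58·t = 0.42×18.
t* = 0.42×18/0.58 = 13.03 min.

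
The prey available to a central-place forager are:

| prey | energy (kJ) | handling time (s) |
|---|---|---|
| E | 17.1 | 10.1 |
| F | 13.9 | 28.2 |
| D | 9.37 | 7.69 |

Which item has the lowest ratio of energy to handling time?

In descending order of E/h:
E: 17.1/10.1 = 1.69 kJ/s
D: 9.37/7.69 = 1.22 kJ/s
F: 13.9/28.2 = 0.493 kJ/s

F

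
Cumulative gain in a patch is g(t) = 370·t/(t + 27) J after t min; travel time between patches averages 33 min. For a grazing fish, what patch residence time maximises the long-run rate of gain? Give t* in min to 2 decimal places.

By the marginal value theorem, leave when the instantaneous gain rate g'(t) equals the habitat-wide average g(t)/(T + t).
g'(t) = 370·27/(t + 27)². Setting 370·27/(t+27)² = 370t/[(t+27)(33+t)] gives 27(33+t) = t(t+27), so t² = 27×33 = 891.
t* = √891 = 29.85 min.

29.85 min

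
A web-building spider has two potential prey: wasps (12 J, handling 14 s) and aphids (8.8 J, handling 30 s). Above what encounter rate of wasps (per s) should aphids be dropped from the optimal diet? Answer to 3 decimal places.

The zero-one rule: include aphids iff E₂/h₂ > λE₁/(1+λh₁). Equality gives the switch point.
λE₁h₂ = E₂ + λE₂h₁ ⇒ λ = E₂/(E₁h₂ − E₂h₁) = 8.8/(360 − 123.2) = 0.03716 per s.

0.037 per s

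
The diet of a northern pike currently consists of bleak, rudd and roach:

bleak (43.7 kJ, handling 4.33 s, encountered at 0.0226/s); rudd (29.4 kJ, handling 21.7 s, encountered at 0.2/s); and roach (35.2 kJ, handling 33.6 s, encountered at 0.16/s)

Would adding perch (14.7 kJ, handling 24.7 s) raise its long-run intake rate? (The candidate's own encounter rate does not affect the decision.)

No

Intake rate on the current diet: R = (0.0226×43.7 + 0.2×29.4 + 0.16×35.2) / (1 + 0.0226×4.33 + 0.2×21.7 + 0.16×33.6) = 12.5/10.81 = 1.156 kJ/s.
Profitability of perch: 14.7/24.7 = 0.5951 kJ/s.
Since 0.5951 < R, time spent handling perch is better spent searching.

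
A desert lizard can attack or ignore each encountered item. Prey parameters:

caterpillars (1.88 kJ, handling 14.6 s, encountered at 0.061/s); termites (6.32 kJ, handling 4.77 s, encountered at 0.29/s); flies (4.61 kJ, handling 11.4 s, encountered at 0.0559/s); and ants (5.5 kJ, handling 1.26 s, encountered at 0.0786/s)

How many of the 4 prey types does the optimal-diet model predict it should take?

Rank by E/h (kJ/s): ants 4.37, termites 1.32, flies 0.404, caterpillars 0.129. Include each in turn until the next type's E/h falls below the running intake rate.
Rate on top 1: 0.3933. termites: 1.32 > 0.3933 → include.
Rate on top 2: 0.9125. flies: 0.404 < 0.9125 → exclude; stop.
Optimal diet: ants, termites — 2 of 4 types.

2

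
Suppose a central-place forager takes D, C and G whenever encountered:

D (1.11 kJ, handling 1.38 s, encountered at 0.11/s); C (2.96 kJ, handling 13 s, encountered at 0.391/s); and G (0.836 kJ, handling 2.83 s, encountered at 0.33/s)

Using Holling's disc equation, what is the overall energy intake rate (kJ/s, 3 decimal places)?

R = Σλ_iE_i / (1 + Σλ_ih_i)
Numerator: 0.11×1.11 + 0.391×2.96 + 0.33×0.836 = 1.555
Denominator: 1 + 0.11×1.38 + 0.391×13 + 0.33×2.83 = 7.169
R = 1.555/7.169 = 0.217 kJ/s

0.217 kJ/s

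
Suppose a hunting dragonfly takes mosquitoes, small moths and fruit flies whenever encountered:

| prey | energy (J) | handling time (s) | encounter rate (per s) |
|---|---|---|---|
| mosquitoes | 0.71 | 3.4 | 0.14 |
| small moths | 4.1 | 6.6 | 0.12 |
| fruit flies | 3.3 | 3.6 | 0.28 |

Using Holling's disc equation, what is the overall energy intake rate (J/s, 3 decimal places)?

R = (0.14×0.71 + 0.12×4.1 + 0.28×3.3) / (1 + 0.14×3.4 + 0.12×6.6 + 0.28×3.6) = 1.515/3.276 = 0.4626 J/s.

0.463 J/s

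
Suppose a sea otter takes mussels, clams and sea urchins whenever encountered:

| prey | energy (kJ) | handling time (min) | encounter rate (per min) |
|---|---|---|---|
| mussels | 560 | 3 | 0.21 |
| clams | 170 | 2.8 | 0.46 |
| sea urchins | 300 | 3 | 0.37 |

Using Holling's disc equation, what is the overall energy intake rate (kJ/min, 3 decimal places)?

76.167 kJ/min

Energy encountered per unit search time: 0.21×560 + 0.46×170 + 0.37×300 = 306.8 kJ/min.
Handling time per unit search time: 0.21×3 + 0.46×2.8 + 0.37×3 = 3.028.
Rate = 306.8/(1 + 3.028) = 76.17 kJ/min.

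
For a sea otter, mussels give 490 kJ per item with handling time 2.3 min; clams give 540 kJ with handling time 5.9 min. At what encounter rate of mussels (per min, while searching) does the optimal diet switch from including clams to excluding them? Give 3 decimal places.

0.327 per min

The zero-one rule: include clams iff E₂/h₂ > λE₁/(1+λh₁). Equality gives the switch point.
λE₁h₂ = E₂ + λE₂h₁ ⇒ λ = E₂/(E₁h₂ − E₂h₁) = 540/(2891 − 1242) = 0.3275 per min.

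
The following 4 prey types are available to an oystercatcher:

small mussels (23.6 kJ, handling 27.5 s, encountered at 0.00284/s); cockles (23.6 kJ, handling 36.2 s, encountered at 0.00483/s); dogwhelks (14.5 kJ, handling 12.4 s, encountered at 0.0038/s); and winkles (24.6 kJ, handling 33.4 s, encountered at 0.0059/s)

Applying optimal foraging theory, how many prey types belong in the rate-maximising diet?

4

E/h in descending order: dogwhelks 1.17, small mussels 0.858, winkles 0.737, cockles 0.652 kJ/s. The optimal diet is the largest prefix of this list for which every included type satisfies E_i/h_i > R on the types above it.
Rate on top 1: 0.05262. small mussels: 0.858 > 0.05262 → include.
Rate on top 2: 0.1085. winkles: 0.737 > 0.1085 → include.
Rate on top 3: 0.2021. cockles: 0.652 > 0.2021 → include.
Optimal diet: dogwhelks, small mussels, winkles, cockles — 4 of 4 types.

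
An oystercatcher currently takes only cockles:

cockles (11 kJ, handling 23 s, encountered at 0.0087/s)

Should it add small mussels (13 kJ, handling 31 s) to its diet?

On cockles alone, R = ΣλE/(1+Σλh) = 0.0957/1.2 = 0.07974 kJ/s.
Profitability of small mussels: 13/31 = 0.4194 kJ/s.
0.4194 > 0.07974, so adding small mussels raises the average — include it.

Yes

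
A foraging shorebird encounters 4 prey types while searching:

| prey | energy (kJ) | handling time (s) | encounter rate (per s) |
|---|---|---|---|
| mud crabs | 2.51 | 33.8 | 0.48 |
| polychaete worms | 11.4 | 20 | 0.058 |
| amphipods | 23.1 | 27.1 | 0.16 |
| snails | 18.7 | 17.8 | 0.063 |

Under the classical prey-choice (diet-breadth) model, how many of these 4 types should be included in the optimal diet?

E/h in descending order: snails 1.05, amphipods 0.852, polychaete worms 0.57, mud crabs 0.0743 kJ/s. The optimal diet is the largest prefix of this list for which every included type satisfies E_i/h_i > R on the types above it.
Rate on top 1: 0.5553. amphipods: 0.852 > 0.5553 → include.
Rate on top 2: 0.7548. polychaete worms: 0.57 < 0.7548 → exclude; stop.
Optimal diet: snails, amphipods — 2 of 4 types.

2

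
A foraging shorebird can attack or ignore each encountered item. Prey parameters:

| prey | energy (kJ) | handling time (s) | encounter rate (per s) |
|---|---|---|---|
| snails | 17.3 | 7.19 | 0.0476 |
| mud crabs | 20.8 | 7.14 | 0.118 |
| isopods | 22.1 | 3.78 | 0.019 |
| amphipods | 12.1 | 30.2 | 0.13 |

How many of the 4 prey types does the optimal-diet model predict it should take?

Rank by E/h (kJ/s): isopods 5.85, mud crabs 2.91, snails 2.41, amphipods 0.401. Include each in turn until the next type's E/h falls below the running intake rate.
Rate on top 1: 0.3918. mud crabs: 2.91 > 0.3918 → include.
Rate on top 2: 1.501. snails: 2.41 > 1.501 → include.
Rate on top 3: 1.639. amphipods: 0.401 < 1.639 → exclude; stop.
Optimal diet: isopods, mud crabs, snails — 3 of 4 types.

3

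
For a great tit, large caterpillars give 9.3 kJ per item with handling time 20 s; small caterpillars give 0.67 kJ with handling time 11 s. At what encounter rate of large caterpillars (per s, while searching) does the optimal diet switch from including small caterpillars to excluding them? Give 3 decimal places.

At the threshold, the rate on large caterpillars alone equals the profitability of small caterpillars: λ·9.3/(1 + λ·20) = 0.67/11 = 0.06091.
Rearranging, λ(9.3 − 0.06091×20) = 0.06091, so λ = 0.06091/8.082 = 0.007537 per s.

0.008 per s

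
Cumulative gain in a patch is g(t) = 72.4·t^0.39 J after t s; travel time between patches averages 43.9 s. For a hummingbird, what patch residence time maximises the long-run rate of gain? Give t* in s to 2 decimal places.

28.07 s

Maximise g(t)/(T+t): set derivative to zero → g'(t)(T+t) = g(t).
g'(t) = 0.39·72.4·t^-0.61. Setting 0.39·72.4·t^-0.61 = 72.4·t^0.39/(43.9+t) gives 0.39(43.9+t) = t, so 0.61·t = 0.39×43.9.
t* = 0.39×43.9/0.61 = 28.07 s.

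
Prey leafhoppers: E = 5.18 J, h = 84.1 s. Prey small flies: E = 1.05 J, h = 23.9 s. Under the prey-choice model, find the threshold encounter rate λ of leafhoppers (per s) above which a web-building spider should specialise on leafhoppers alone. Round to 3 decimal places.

The zero-one rule: include small flies iff E₂/h₂ > λE₁/(1+λh₁). Equality gives the switch point.
λE₁h₂ = E₂ + λE₂h₁ ⇒ λ = E₂/(E₁h₂ − E₂h₁) = 1.05/(123.8 − 88.3) = 0.02958 per s.

0.030 per s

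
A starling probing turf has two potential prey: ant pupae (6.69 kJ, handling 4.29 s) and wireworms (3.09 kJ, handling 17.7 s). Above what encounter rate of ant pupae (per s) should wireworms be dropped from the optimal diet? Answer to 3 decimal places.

0.029 per s

At the threshold, the rate on ant pupae alone equals the profitability of wireworms: λ·6.69/(1 + λ·4.29) = 3.09/17.7 = 0.1746.
Rearranging, λ(6.69 − 0.1746×4.29) = 0.1746, so λ = 0.1746/5.941 = 0.02938 per s.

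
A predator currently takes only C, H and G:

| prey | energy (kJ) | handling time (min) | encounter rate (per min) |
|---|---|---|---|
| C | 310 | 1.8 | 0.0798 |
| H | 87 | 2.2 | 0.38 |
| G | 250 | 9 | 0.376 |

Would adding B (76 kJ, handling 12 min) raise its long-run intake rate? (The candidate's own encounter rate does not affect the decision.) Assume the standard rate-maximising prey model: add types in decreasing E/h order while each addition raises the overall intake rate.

No

On C, H and G alone, R = ΣλE/(1+Σλh) = 151.8/5.364 = 28.3 kJ/min.
Profitability of B: 76/12 = 6.333 kJ/min.
6.333 < 28.3, so adding B would lower the average — exclude it.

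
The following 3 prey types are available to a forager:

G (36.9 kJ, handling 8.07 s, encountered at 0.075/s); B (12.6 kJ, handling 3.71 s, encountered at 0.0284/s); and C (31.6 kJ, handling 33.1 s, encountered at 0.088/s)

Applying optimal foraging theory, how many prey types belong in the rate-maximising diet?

E/h in descending order: G 4.57, B 3.4, C 0.955 kJ/s. The optimal diet is the largest prefix of this list for which every included type satisfies E_i/h_i > R on the types above it.
Rate on top 1: 1.724. B: 3.4 > 1.724 → include.
Rate on top 2: 1.827. C: 0.955 < 1.827 → exclude; stop.
Optimal diet: G, B — 2 of 3 types.

2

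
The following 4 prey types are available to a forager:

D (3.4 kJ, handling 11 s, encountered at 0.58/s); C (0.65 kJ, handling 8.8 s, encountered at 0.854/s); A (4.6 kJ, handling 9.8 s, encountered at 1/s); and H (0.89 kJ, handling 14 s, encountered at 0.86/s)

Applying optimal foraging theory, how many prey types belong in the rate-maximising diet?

1

Rank by E/h (kJ/s): A 0.469, D 0.309, C 0.0739, H 0.0636. Include each in turn until the next type's E/h falls below the running intake rate.
Rate on top 1: 0.4259. D: 0.309 < 0.4259 → exclude; stop.
Optimal diet: A — 1 of 4 types.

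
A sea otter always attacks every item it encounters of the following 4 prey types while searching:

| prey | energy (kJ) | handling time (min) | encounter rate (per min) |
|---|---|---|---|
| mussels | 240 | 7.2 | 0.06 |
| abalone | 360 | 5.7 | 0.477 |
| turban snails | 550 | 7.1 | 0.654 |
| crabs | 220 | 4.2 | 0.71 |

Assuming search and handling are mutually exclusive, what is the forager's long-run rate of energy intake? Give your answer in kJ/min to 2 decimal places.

R = Σλ_iE_i / (1 + Σλ_ih_i)
Numerator: 0.06×240 + 0.477×360 + 0.654×550 + 0.71×220 = 702
Denominator: 1 + 0.06×7.2 + 0.477×5.7 + 0.654×7.1 + 0.71×4.2 = 11.78
R = 702/11.78 = 59.61 kJ/min

59.61 kJ/min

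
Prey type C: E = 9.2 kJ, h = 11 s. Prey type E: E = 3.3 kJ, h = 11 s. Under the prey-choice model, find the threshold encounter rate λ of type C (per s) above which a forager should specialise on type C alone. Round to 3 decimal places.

At the threshold, the rate on type C alone equals the profitability of type E: λ·9.2/(1 + λ·11) = 3.3/11 = 0.3.
Rearranging, λ(9.2 − 0.3×11) = 0.3, so λ = 0.3/5.9 = 0.05085 per s.

0.051 per s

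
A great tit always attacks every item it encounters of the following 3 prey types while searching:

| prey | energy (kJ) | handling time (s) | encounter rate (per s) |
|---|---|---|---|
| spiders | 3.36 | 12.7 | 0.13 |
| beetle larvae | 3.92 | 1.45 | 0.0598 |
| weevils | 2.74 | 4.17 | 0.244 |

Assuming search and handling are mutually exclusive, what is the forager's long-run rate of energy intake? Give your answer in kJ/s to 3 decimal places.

0.357 kJ/s

R = (0.13×3.36 + 0.0598×3.92 + 0.244×2.74) / (1 + 0.13×12.7 + 0.0598×1.45 + 0.244×4.17) = 1.34/3.755 = 0.3568 kJ/s.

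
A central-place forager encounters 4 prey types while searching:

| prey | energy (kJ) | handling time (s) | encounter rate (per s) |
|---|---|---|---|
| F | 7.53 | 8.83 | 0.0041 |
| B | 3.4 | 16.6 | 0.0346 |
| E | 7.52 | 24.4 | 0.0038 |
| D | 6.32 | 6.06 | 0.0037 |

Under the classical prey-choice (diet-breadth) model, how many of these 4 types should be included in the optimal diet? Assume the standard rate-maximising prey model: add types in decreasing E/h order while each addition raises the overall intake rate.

Profitabilities (E/h, kJ/s): D 1.04, F 0.853, E 0.308, B 0.205. Add prey in this order while the next type's profitability exceeds the intake rate on those already taken.
Rate on top 1: 0.02287. F: 0.853 > 0.02287 → include.
Rate on top 2: 0.05125. E: 0.308 > 0.05125 → include.
Rate on top 3: 0.07194. B: 0.205 > 0.07194 → include.
Optimal diet: D, F, E, B — 4 of 4 types.

4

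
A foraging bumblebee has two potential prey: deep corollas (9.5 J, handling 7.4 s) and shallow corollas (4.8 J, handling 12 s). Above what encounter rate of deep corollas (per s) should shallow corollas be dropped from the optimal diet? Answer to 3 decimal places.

0.061 per s

At the threshold, the rate on deep corollas alone equals the profitability of shallow corollas: λ·9.5/(1 + λ·7.4) = 4.8/12 = 0.4.
Rearranging, λ(9.5 − 0.4×7.4) = 0.4, so λ = 0.4/6.54 = 0.06116 per s.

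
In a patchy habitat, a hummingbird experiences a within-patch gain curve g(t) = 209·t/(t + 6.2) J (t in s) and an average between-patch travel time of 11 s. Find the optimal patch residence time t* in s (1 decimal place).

8.3 s

Optimal t* satisfies g'(t*) = g(t*)/(T + t*).
g'(t) = 209·6.2/(t + 6.2)². Setting 209·6.2/(t+6.2)² = 209t/[(t+6.2)(11+t)] gives 6.2(11+t) = t(t+6.2), so t² = 6.2×11 = 68.2.
t* = √68.2 = 8.258 s.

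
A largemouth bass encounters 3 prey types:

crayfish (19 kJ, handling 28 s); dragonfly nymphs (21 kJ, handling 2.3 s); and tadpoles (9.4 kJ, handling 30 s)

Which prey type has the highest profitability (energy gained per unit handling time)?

In descending order of E/h:
dragonfly nymphs: 21/2.3 = 9.13 kJ/s
crayfish: 19/28 = 0.679 kJ/s
tadpoles: 9.4/30 = 0.313 kJ/s

dragonfly nymphs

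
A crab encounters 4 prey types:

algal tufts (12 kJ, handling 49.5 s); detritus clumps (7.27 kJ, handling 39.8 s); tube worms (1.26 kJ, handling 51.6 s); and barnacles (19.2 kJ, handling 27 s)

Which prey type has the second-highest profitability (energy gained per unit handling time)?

algal tufts

Profitability E/h (kJ/s): algal tufts = 12/49.5 = 0.242, detritus clumps = 7.27/39.8 = 0.183, tube worms = 1.26/51.6 = 0.0244, barnacles = 19.2/27 = 0.711.
Ranked: barnacles > algal tufts > detritus clumps > tube worms.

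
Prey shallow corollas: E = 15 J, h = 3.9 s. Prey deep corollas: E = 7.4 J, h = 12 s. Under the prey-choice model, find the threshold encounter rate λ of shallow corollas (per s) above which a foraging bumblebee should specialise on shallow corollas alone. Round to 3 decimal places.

0.049 per s

Drop deep corollas once their profitability E₂/h₂ falls below the rate achievable on shallow corollas alone: E₂/h₂ = λE₁/(1 + λh₁).
Solve for λ: λE₁h₂ = E₂(1 + λh₁) → λ(E₁h₂ − E₂h₁) = E₂ → λ = E₂/(E₁h₂ − E₂h₁).
λ = 7.4/(15×12 − 7.4×3.9) = 7.4/151.1 = 0.04896 per s.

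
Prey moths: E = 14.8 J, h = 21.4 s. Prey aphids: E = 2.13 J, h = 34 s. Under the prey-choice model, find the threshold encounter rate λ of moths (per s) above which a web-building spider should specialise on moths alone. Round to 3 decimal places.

The zero-one rule: include aphids iff E₂/h₂ > λE₁/(1+λh₁). Equality gives the switch point.
λE₁h₂ = E₂ + λE₂h₁ ⇒ λ = E₂/(E₁h₂ − E₂h₁) = 2.13/(503.2 − 45.58) = 0.004655 per s.

0.005 per s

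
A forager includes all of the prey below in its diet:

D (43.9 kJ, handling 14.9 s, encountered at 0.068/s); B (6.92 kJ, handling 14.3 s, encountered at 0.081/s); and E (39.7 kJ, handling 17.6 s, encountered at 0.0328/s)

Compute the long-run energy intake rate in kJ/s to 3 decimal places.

Energy encountered per unit search time: 0.068×43.9 + 0.081×6.92 + 0.0328×39.7 = 4.848 kJ/s.
Handling time per unit search time: 0.068×14.9 + 0.081×14.3 + 0.0328×17.6 = 2.749.
Rate = 4.848/(1 + 2.749) = 1.293 kJ/s.

1.293 kJ/s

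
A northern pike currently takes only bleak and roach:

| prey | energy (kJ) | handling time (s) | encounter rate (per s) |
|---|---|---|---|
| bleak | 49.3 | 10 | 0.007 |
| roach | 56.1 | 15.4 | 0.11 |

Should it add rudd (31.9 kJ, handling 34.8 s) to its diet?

No

Intake rate on the current diet: R = (0.007×49.3 + 0.11×56.1) / (1 + 0.007×10 + 0.11×15.4) = 6.516/2.764 = 2.357 kJ/s.
Profitability of rudd: 31.9/34.8 = 0.9167 kJ/s.
0.9167 < 2.357, so adding rudd would lower the average — exclude it.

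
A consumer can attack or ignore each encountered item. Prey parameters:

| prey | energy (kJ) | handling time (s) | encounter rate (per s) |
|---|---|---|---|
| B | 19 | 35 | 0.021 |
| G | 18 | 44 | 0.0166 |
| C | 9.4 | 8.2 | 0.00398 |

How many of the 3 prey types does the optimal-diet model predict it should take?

Rank by E/h (kJ/s): C 1.15, B 0.543, G 0.409. Include each in turn until the next type's E/h falls below the running intake rate.
Rate on top 1: 0.03623. B: 0.543 > 0.03623 → include.
Rate on top 2: 0.2469. G: 0.409 > 0.2469 → include.
Optimal diet: C, B, G — 3 of 3 types.

3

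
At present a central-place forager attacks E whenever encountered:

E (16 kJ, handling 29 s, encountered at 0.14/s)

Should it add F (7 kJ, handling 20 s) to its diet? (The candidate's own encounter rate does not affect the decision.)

Current rate: (0.14×16)/(1 + 0.14×29) = 0.4427 kJ/s.
F: E/h = 7/20 = 0.35 kJ/s.
0.35 < 0.4427, so adding F would lower the average — exclude it.

No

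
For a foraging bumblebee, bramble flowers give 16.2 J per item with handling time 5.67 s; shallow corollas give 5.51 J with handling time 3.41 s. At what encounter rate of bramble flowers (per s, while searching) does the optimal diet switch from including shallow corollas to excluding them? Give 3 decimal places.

Drop shallow corollas once their profitability E₂/h₂ falls below the rate achievable on bramble flowers alone: E₂/h₂ = λE₁/(1 + λh₁).
Solve for λ: λE₁h₂ = E₂(1 + λh₁) → λ(E₁h₂ − E₂h₁) = E₂ → λ = E₂/(E₁h₂ − E₂h₁).
λ = 5.51/(16.2×3.41 − 5.51×5.67) = 5.51/24 = 0.2296 per s.

0.230 per s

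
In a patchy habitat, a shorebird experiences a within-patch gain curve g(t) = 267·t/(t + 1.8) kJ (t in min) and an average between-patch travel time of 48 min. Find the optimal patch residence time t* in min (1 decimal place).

9.3 min

By the marginal value theorem, leave when the instantaneous gain rate g'(t) equals the habitat-wide average g(t)/(T + t).
g'(t) = 267·1.8/(t + 1.8)². Setting 267·1.8/(t+1.8)² = 267t/[(t+1.8)(48+t)] gives 1.8(48+t) = t(t+1.8), so t² = 1.8×48 = 86.4.
t* = √86.4 = 9.295 min.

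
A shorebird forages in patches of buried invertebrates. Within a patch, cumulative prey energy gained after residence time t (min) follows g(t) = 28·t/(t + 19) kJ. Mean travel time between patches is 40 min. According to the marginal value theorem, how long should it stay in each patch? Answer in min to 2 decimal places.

27.57 min

Maximise g(t)/(T+t): set derivative to zero → g'(t)(T+t) = g(t).
g'(t) = 28·19/(t + 19)². Setting 28·19/(t+19)² = 28t/[(t+19)(40+t)] gives 19(40+t) = t(t+19), so t² = 19×40 = 760.
t* = √760 = 27.57 min.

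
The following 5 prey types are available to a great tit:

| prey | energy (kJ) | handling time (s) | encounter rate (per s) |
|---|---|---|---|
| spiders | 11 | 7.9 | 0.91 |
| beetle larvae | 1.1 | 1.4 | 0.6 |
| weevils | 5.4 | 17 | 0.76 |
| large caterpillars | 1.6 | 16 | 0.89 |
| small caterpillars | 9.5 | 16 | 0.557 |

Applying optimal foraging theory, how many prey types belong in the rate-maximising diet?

1

Rank by E/h (kJ/s): spiders 1.39, beetle larvae 0.786, small caterpillars 0.594, weevils 0.318, large caterpillars 0.1. Include each in turn until the next type's E/h falls below the running intake rate.
Rate on top 1: 1.222. beetle larvae: 0.786 < 1.222 → exclude; stop.
Optimal diet: spiders — 1 of 5 types.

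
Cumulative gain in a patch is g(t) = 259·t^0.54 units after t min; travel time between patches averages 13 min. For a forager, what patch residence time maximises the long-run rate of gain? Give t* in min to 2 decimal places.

15.26 min

Maximise g(t)/(T+t): set derivative to zero → g'(t)(T+t) = g(t).
g'(t) = 0.54·259·t^-0.46. Setting 0.54·259·t^-0.46 = 259·t^0.54/(13+t) gives 0.54(13+t) = t, so 0.46·t = 0.54×13.
t* = 0.54×13/0.46 = 15.26 min.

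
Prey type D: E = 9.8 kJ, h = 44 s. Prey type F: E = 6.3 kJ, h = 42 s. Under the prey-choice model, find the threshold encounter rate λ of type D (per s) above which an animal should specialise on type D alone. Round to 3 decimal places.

At the threshold, the rate on type D alone equals the profitability of type F: λ·9.8/(1 + λ·44) = 6.3/42 = 0.15.
Rearranging, λ(9.8 − 0.15×44) = 0.15, so λ = 0.15/3.2 = 0.04687 per s.

0.047 per s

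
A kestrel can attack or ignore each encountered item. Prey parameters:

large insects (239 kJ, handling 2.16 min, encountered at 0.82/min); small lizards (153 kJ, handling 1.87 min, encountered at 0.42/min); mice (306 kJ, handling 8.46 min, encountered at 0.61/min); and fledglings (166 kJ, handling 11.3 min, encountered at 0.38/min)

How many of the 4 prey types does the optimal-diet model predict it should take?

2

Profitabilities (E/h, kJ/min): large insects 111, small lizards 81.8, mice 36.2, fledglings 14.7. Add prey in this order while the next type's profitability exceeds the intake rate on those already taken.
Rate on top 1: 70.72. small lizards: 81.8 > 70.72 → include.
Rate on top 2: 73.17. mice: 36.2 < 73.17 → exclude; stop.
Optimal diet: large insects, small lizards — 2 of 4 types.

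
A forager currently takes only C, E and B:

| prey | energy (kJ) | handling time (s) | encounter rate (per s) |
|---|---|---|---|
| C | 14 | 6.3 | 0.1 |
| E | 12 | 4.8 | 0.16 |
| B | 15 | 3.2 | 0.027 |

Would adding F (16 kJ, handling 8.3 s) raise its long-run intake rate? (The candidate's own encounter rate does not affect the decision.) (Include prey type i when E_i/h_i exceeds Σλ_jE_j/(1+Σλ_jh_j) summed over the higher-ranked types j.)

Yes

Current rate: (0.1×14 + 0.16×12 + 0.027×15)/(1 + 0.1×6.3 + 0.16×4.8 + 0.027×3.2) = 1.499 kJ/s.
Profitability of F: 16/8.3 = 1.928 kJ/s.
1.928 > 1.499, so adding F raises the average — include it.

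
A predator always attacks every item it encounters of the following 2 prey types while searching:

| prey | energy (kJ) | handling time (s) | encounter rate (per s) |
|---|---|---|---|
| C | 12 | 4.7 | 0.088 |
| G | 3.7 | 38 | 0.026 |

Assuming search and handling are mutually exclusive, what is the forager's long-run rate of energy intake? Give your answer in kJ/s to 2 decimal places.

0.48 kJ/s

R = (0.088×12 + 0.026×3.7) / (1 + 0.088×4.7 + 0.026×38) = 1.152/2.402 = 0.4798 kJ/s.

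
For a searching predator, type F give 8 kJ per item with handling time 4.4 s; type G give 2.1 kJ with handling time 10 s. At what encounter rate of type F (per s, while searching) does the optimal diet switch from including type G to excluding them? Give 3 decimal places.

The zero-one rule: include type G iff E₂/h₂ > λE₁/(1+λh₁). Equality gives the switch point.
λE₁h₂ = E₂ + λE₂h₁ ⇒ λ = E₂/(E₁h₂ − E₂h₁) = 2.1/(80 − 9.24) = 0.02968 per s.

0.030 per s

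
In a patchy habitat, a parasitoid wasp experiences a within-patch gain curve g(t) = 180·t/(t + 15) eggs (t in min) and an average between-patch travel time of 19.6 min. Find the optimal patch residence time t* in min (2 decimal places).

17.15 min

Optimal t* satisfies g'(t*) = g(t*)/(T + t*).
g'(t) = 180·15/(t + 15)². Setting 180·15/(t+15)² = 180t/[(t+15)(19.6+t)] gives 15(19.6+t) = t(t+15), so t² = 15×19.6 = 294.
t* = √294 = 17.15 min.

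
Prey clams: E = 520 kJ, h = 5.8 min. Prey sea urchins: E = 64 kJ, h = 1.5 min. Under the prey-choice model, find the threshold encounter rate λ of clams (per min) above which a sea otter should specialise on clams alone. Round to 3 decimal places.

0.157 per min

The zero-one rule: include sea urchins iff E₂/h₂ > λE₁/(1+λh₁). Equality gives the switch point.
λE₁h₂ = E₂ + λE₂h₁ ⇒ λ = E₂/(E₁h₂ − E₂h₁) = 64/(780 − 371.2) = 0.1566 per min.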